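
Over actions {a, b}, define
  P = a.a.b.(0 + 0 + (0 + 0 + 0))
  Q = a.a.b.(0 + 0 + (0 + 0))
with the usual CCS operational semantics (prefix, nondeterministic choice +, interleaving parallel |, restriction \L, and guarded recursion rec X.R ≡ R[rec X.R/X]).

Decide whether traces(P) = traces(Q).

Reachable graph of P (4 states):
  p0 = a.a.b.(0 + 0 + (0 + 0 + 0)) | --a--▸ p1
  p1 = a.b.(0 + 0 + (0 + 0 + 0)) | --a--▸ p2
  p2 = b.(0 + 0 + (0 + 0 + 0)) | --b--▸ p3
  p3 = 0 + 0 + (0 + 0 + 0) | deadlocked
Reachable graph of Q (4 states):
  q0 = a.a.b.(0 + 0 + (0 + 0)) | --a--▸ q1
  q1 = a.b.(0 + 0 + (0 + 0)) | --a--▸ q2
  q2 = b.(0 + 0 + (0 + 0)) | --b--▸ q3
  q3 = 0 + 0 + (0 + 0) | deadlocked
Coarsest stable partition (strong bisimilarity classes):
  B0 = {p0, q0}
  B1 = {p1, q1}
  B2 = {p2, q2}
  B3 = {p3, q3}
p0 ∈ B0, q0 ∈ B0 → same block
Bisimilar ⇒ trace-equivalent.

YES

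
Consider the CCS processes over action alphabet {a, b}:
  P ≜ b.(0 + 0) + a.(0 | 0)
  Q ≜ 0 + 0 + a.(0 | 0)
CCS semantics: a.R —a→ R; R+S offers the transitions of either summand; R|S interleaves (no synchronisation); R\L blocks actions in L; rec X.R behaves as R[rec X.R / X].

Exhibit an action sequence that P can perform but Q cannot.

b

Reachable graph of P (3 states):
  p0 = b.(0 + 0) + a.(0 | 0) :: -a-> p1, -b-> p2
  p1 = 0 | 0 :: (no moves)
  p2 = 0 + 0 :: (no moves)
Reachable graph of Q (2 states):
  q0 = 0 + 0 + a.(0 | 0) :: -a-> q1
  q1 = 0 | 0 :: (no moves)
Run σ = ⟨b⟩ on P: start {p0}
  after b @ step 1: {p2}
  ✓ P
Run σ = ⟨b⟩ on Q: start {q0}
  after b @ step 1: ∅  — Q cannot continue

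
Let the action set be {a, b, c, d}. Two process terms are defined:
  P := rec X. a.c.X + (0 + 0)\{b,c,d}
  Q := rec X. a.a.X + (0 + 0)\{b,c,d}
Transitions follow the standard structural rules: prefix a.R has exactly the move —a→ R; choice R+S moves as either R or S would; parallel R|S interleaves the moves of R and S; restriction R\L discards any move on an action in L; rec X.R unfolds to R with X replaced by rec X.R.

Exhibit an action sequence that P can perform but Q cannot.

P's transition system — 2 states:
  s0 = rec X. a.c.X + (0 + 0)\{b,c,d} | —a→ s1
  s1 = c.(rec X. a.c.X + (0 + 0)\{b,c,d}) | —c→ s0
Q's transition system — 2 states:
  t0 = rec X. a.a.X + (0 + 0)\{b,c,d} | —a→ t1
  t1 = a.(rec X. a.a.X + (0 + 0)\{b,c,d}) | —a→ t0
Trace ⟨ac⟩ through P, begin at {s0}:
  after a @ step 1: {s1}
  after c @ step 2: {s0}
  — P admits the full trace.
Trace ⟨ac⟩ through Q, begin at {t0}:
  after a @ step 1: {t1}
  after c @ step 2: no successor for Q

ac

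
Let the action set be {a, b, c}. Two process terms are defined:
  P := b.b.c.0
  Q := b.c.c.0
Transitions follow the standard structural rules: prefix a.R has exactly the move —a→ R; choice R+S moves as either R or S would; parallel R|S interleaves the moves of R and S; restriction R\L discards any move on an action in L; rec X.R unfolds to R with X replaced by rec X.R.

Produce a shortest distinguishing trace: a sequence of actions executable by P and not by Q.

Reachable graph of P (4 states):
  m0 = b.b.c.0 → --b--▸ m1
  m1 = b.c.0 → --b--▸ m2
  m2 = c.0 → --c--▸ m3
  m3 = 0 → ∅
Reachable graph of Q (4 states):
  n0 = b.c.c.0 → --b--▸ n1
  n1 = c.c.0 → --c--▸ n2
  n2 = c.0 → --c--▸ n3
  n3 = 0 → ∅
Run σ = ⟨bb⟩ on P: start {m0}
  step 1 (b): {m1}
  step 2 (b): {m2}
  ✓ P
Run σ = ⟨bb⟩ on Q: start {n0}
  step 1 (b): {n1}
  step 2 (b): no successor for Q

bb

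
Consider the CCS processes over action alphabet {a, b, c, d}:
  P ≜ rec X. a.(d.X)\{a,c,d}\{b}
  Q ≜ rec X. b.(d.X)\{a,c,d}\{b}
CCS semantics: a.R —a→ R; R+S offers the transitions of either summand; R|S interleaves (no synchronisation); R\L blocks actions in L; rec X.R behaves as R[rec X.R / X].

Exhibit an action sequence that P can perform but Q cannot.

P's transition system — 2 states:
  s0 = rec X. a.(d.X)\{a,c,d}\{b} | ··a··> s1
  s1 = (d.(rec X. a.(d.X)\{a,c,d}\{b}))\{a,c,d}\{b} | deadlocked
Q's transition system — 2 states:
  t0 = rec X. b.(d.X)\{a,c,d}\{b} | ··b··> t1
  t1 = (d.(rec X. b.(d.X)\{a,c,d}\{b}))\{a,c,d}\{b} | deadlocked
Trace ⟨a⟩ through P, begin at {s0}:
  after a @ step 1: {s1}
  P completes σ.
Trace ⟨a⟩ through Q, begin at {t0}:
  after a @ step 1: ∅  — Q cannot continue

a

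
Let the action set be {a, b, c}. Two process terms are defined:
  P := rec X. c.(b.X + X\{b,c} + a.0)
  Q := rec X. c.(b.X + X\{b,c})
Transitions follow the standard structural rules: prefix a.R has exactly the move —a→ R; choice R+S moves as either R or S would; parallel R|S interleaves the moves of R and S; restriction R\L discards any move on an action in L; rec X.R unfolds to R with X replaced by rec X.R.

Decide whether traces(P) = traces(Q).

trace-distinct — witness ⟨ca⟩

LTS(P): 3 reachable states
  s0 = rec X. c.(b.X + X\{b,c} + a.0) has moves ··c··> s1
  s1 = b.(rec X. c.(b.X + X\{b,c} + a.0)) + (rec X. c.(b.X + X\{b,c} + a.0))\{b,c} + a.0 has moves ··a··> s2, ··b··> s0
  s2 = 0 has moves ∅
LTS(Q): 2 reachable states
  t0 = rec X. c.(b.X + X\{b,c}) has moves ··c··> t1
  t1 = b.(rec X. c.(b.X + X\{b,c})) + (rec X. c.(b.X + X\{b,c}))\{b,c} has moves ··b··> t0
Trace ⟨ca⟩ through P, begin at {s0}:
  [1] c ⇒ {s1}
  [2] a ⇒ {s2}
  ✓ P
Trace ⟨ca⟩ through Q, begin at {t0}:
  [1] c ⇒ {t1}
  [2] a ⇒ ∅  — Q cannot continue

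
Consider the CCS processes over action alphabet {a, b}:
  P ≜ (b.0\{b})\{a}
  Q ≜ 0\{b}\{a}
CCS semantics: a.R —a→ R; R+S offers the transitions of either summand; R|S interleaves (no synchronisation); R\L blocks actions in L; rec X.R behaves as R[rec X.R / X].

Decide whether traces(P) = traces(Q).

Reachable graph of P (2 states):
  p0 = (b.0\{b})\{a} :: ··b··> p1
  p1 = 0\{b}\{a} :: deadlocked
Reachable graph of Q (1 states):
  q0 = 0\{b}\{a} :: deadlocked
Executing b from P (initial set {p0}):
  [1] b ⇒ {p1}
  ✓ P
Executing b from Q (initial set {q0}):
  [1] b ⇒ ∅ (Q stuck)

NO — witness ⟨b⟩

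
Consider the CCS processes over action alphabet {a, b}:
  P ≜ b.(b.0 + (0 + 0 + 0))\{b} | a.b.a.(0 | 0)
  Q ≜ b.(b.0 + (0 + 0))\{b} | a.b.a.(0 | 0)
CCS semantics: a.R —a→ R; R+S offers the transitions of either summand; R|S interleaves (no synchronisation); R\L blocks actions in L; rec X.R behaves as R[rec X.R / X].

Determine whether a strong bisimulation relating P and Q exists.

YES

P's transition system — 8 states:
  p0 = b.(b.0 + (0 + 0 + 0))\{b} | a.b.a.(0 | 0) :: ··a··> p1, ··b··> p2
  p1 = b.(b.0 + (0 + 0 + 0))\{b} | b.a.(0 | 0) :: ··b··> p3, ··b··> p4
  p2 = (b.0 + (0 + 0 + 0))\{b} | a.b.a.(0 | 0) :: ··a··> p3
  p3 = (b.0 + (0 + 0 + 0))\{b} | b.a.(0 | 0) :: ··b··> p5
  p4 = b.(b.0 + (0 + 0 + 0))\{b} | a.(0 | 0) :: ··a··> p6, ··b··> p5
  p5 = (b.0 + (0 + 0 + 0))\{b} | a.(0 | 0) :: ··a··> p7
  p6 = b.(b.0 + (0 + 0 + 0))\{b} | (0 | 0) :: ··b··> p7
  p7 = (b.0 + (0 + 0 + 0))\{b} | (0 | 0) :: ·
Q's transition system — 8 states:
  q0 = b.(b.0 + (0 + 0))\{b} | a.b.a.(0 | 0) :: ··a··> q1, ··b··> q2
  q1 = b.(b.0 + (0 + 0))\{b} | b.a.(0 | 0) :: ··b··> q3, ··b··> q4
  q2 = (b.0 + (0 + 0))\{b} | a.b.a.(0 | 0) :: ··a··> q3
  q3 = (b.0 + (0 + 0))\{b} | b.a.(0 | 0) :: ··b··> q5
  q4 = b.(b.0 + (0 + 0))\{b} | a.(0 | 0) :: ··a··> q6, ··b··> q5
  q5 = (b.0 + (0 + 0))\{b} | a.(0 | 0) :: ··a··> q7
  q6 = b.(b.0 + (0 + 0))\{b} | (0 | 0) :: ··b··> q7
  q7 = (b.0 + (0 + 0))\{b} | (0 | 0) :: ·
Bisimilarity quotient blocks:
  B0 = {p0, q0}
  B1 = {p1, q1}
  B2 = {p4, q4}
  B3 = {p5, q5}
  B4 = {p7, q7}
  B5 = {p6, q6}
  B6 = {p3, q3}
  B7 = {p2, q2}
p0 ∈ B0, q0 ∈ B0 → same block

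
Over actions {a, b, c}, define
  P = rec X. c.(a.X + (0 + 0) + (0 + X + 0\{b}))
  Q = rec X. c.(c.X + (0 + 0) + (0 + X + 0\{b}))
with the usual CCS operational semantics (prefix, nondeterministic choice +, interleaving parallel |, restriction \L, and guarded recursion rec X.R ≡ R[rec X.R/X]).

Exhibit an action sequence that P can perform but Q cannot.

P's transition system — 2 states:
  p0 = rec X. c.(a.X + (0 + 0) + (0 + X + 0\{b})) has moves =c=> p1
  p1 = a.(rec X. c.(a.X + (0 + 0) + (0 + X + 0\{b}))) + (0 + 0) + (0 + (rec X. c.(a.X + (0 + 0) + (0 + X + 0\{b}))) + 0\{b}) has moves =a=> p0, =c=> p1
Q's transition system — 2 states:
  q0 = rec X. c.(c.X + (0 + 0) + (0 + X + 0\{b})) has moves =c=> q1
  q1 = c.(rec X. c.(c.X + (0 + 0) + (0 + X + 0\{b}))) + (0 + 0) + (0 + (rec X. c.(c.X + (0 + 0) + (0 + X + 0\{b}))) + 0\{b}) has moves =c=> q0, =c=> q1
Trace ⟨ca⟩ through P, begin at {p0}:
  step 1 (c): {p1}
  step 2 (a): {p0}
  P completes σ.
Trace ⟨ca⟩ through Q, begin at {q0}:
  step 1 (c): {q1}
  step 2 (a): no successor for Q

ca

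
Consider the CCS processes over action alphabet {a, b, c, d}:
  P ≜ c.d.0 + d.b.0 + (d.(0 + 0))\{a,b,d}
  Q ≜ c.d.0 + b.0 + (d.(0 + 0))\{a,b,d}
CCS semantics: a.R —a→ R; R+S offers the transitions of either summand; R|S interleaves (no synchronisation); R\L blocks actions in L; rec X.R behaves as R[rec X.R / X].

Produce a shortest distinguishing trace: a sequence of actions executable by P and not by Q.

P's transition system — 4 states:
  u0 = c.d.0 + d.b.0 + (d.(0 + 0))\{a,b,d} :: ··c··> u1, ··d··> u2
  u1 = d.0 :: ··d··> u3
  u2 = b.0 :: ··b··> u3
  u3 = 0 :: ·
Q's transition system — 3 states:
  v0 = c.d.0 + b.0 + (d.(0 + 0))\{a,b,d} :: ··b··> v1, ··c··> v2
  v1 = 0 :: ·
  v2 = d.0 :: ··d··> v1
Executing d from P (initial set {u0}):
  [1] d ⇒ {u2}
  P completes σ.
Executing d from Q (initial set {v0}):
  [1] d ⇒ no successor for Q

d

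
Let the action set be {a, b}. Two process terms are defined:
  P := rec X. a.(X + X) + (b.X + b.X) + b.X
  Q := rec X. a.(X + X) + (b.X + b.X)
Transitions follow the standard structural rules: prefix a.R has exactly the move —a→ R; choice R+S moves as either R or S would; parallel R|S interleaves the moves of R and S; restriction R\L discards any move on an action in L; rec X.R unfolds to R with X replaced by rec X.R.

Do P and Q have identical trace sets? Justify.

P's transition system — 2 states:
  m0 = rec X. a.(X + X) + (b.X + b.X) + b.X has moves —a→ m1, —b→ m0
  m1 = (rec X. a.(X + X) + (b.X + b.X) + b.X) + (rec X. a.(X + X) + (b.X + b.X) + b.X) has moves —a→ m1, —b→ m0
Q's transition system — 2 states:
  n0 = rec X. a.(X + X) + (b.X + b.X) has moves —a→ n1, —b→ n0
  n1 = (rec X. a.(X + X) + (b.X + b.X)) + (rec X. a.(X + X) + (b.X + b.X)) has moves —a→ n1, —b→ n0
Partition-refinement fixed point:
  B0 = {m0, m1, n0, n1}
m0 ∈ B0, n0 ∈ B0 → same block
Bisimilar ⇒ trace-equivalent.

trace-equivalent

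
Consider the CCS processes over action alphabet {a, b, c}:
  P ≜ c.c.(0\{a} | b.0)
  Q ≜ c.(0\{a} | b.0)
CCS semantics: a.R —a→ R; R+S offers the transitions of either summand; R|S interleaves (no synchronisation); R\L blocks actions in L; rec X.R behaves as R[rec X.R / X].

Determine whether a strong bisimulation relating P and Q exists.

LTS(P): 4 reachable states
  p0 = c.c.(0\{a} | b.0) has moves ··c··> p1
  p1 = c.(0\{a} | b.0) has moves ··c··> p2
  p2 = 0\{a} | b.0 has moves ··b··> p3
  p3 = 0\{a} | 0 has moves deadlocked
LTS(Q): 3 reachable states
  q0 = c.(0\{a} | b.0) has moves ··c··> q1
  q1 = 0\{a} | b.0 has moves ··b··> q2
  q2 = 0\{a} | 0 has moves deadlocked
Coarsest stable partition (strong bisimilarity classes):
  B0 = {p0}
  B1 = {p1, q0}
  B2 = {p2, q1}
  B3 = {p3, q2}
p0 ∈ B0, q0 ∈ B1 → different blocks

not bisimilar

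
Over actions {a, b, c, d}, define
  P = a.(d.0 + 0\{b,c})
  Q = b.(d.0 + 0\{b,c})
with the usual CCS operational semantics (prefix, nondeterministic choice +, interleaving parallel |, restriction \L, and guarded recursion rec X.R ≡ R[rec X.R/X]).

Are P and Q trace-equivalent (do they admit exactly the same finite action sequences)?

LTS(P): 3 reachable states
  p0 = a.(d.0 + 0\{b,c}) | —a→ p1
  p1 = d.0 + 0\{b,c} | —d→ p2
  p2 = 0 | ∅
LTS(Q): 3 reachable states
  q0 = b.(d.0 + 0\{b,c}) | —b→ q1
  q1 = d.0 + 0\{b,c} | —d→ q2
  q2 = 0 | ∅
Run σ = ⟨a⟩ on P: start {p0}
  after a @ step 1: {p1}
  ✓ P
Run σ = ⟨a⟩ on Q: start {q0}
  after a @ step 1: ∅ (Q stuck)

trace-distinct — witness ⟨a⟩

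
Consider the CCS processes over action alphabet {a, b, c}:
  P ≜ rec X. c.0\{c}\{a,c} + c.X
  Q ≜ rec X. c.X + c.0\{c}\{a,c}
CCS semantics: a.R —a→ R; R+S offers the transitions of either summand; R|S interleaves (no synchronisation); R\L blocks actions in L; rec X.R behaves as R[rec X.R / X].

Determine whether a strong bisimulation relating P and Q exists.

P ~ Q

LTS(P): 2 reachable states
  u0 = rec X. c.0\{c}\{a,c} + c.X ⊢ --c--▸ u0, --c--▸ u1
  u1 = 0\{c}\{a,c} ⊢ deadlocked
LTS(Q): 2 reachable states
  v0 = rec X. c.X + c.0\{c}\{a,c} ⊢ --c--▸ v0, --c--▸ v1
  v1 = 0\{c}\{a,c} ⊢ deadlocked
Partition-refinement fixed point:
  B0 = {u0, v0}
  B1 = {u1, v1}
u0 ∈ B0, v0 ∈ B0 → same block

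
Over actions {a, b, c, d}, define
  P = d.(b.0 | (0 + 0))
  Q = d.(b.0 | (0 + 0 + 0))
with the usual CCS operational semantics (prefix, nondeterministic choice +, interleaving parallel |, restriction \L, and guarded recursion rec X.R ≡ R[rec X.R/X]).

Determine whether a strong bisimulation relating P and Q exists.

YES

LTS(P): 3 reachable states
  s0 = d.(b.0 | (0 + 0)) | --d--▸ s1
  s1 = b.0 | (0 + 0) | --b--▸ s2
  s2 = 0 | (0 + 0) | deadlocked
LTS(Q): 3 reachable states
  t0 = d.(b.0 | (0 + 0 + 0)) | --d--▸ t1
  t1 = b.0 | (0 + 0 + 0) | --b--▸ t2
  t2 = 0 | (0 + 0 + 0) | deadlocked
Bisimilarity quotient blocks:
  B0 = {s0, t0}
  B1 = {s1, t1}
  B2 = {s2, t2}
s0 ∈ B0, t0 ∈ B0 → same block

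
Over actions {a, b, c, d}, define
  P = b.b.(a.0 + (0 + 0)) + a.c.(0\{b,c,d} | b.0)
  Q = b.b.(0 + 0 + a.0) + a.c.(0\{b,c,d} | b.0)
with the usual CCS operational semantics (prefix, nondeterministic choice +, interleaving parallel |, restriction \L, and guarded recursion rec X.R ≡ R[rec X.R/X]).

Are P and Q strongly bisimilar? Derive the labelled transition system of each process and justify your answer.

YES

P's transition system — 7 states:
  u0 = b.b.(a.0 + (0 + 0)) + a.c.(0\{b,c,d} | b.0) → -a-> u1, -b-> u2
  u1 = c.(0\{b,c,d} | b.0) → -c-> u3
  u2 = b.(a.0 + (0 + 0)) → -b-> u4
  u3 = 0\{b,c,d} | b.0 → -b-> u5
  u4 = a.0 + (0 + 0) → -a-> u6
  u5 = 0\{b,c,d} | 0 → stopped
  u6 = 0 → stopped
Q's transition system — 7 states:
  v0 = b.b.(0 + 0 + a.0) + a.c.(0\{b,c,d} | b.0) → -a-> v1, -b-> v2
  v1 = c.(0\{b,c,d} | b.0) → -c-> v3
  v2 = b.(0 + 0 + a.0) → -b-> v4
  v3 = 0\{b,c,d} | b.0 → -b-> v5
  v4 = 0 + 0 + a.0 → -a-> v6
  v5 = 0\{b,c,d} | 0 → stopped
  v6 = 0 → stopped
Partition-refinement fixed point:
  B0 = {u0, v0}
  B1 = {u1, v1}
  B2 = {u3, v3}
  B3 = {u5, u6, v5, v6}
  B4 = {u2, v2}
  B5 = {u4, v4}
u0 ∈ B0, v0 ∈ B0 → same block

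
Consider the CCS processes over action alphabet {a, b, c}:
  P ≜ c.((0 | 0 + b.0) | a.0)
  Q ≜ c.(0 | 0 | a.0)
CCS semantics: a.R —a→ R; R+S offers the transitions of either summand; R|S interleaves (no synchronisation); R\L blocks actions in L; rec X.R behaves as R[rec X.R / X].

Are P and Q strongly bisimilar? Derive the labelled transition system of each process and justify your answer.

Reachable graph of P (5 states):
  p0 = c.((0 | 0 + b.0) | a.0) ⊢ =c=> p1
  p1 = (0 | 0 + b.0) | a.0 ⊢ =a=> p2, =b=> p3
  p2 = (0 | 0 + b.0) | 0 ⊢ =b=> p4
  p3 = 0 | a.0 ⊢ =a=> p4
  p4 = 0 | 0 ⊢ stopped
Reachable graph of Q (3 states):
  q0 = c.(0 | 0 | a.0) ⊢ =c=> q1
  q1 = 0 | 0 | a.0 ⊢ =a=> q2
  q2 = 0 | 0 | 0 ⊢ stopped
Bisimilarity quotient blocks:
  B0 = {p0}
  B1 = {p1}
  B2 = {p2}
  B3 = {p4, q2}
  B4 = {p3, q1}
  B5 = {q0}
p0 ∈ B0, q0 ∈ B5 → different blocks

not bisimilar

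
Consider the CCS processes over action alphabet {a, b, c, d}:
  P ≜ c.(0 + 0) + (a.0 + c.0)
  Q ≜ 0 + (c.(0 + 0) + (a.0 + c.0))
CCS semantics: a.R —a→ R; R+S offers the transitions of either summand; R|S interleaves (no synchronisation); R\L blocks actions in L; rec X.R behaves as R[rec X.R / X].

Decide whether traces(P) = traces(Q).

Reachable graph of P (3 states):
  p0 = c.(0 + 0) + (a.0 + c.0) :: --a--▸ p1, --c--▸ p1, --c--▸ p2
  p1 = 0 :: stopped
  p2 = 0 + 0 :: stopped
Reachable graph of Q (3 states):
  q0 = 0 + (c.(0 + 0) + (a.0 + c.0)) :: --a--▸ q1, --c--▸ q1, --c--▸ q2
  q1 = 0 :: stopped
  q2 = 0 + 0 :: stopped
Partition-refinement fixed point:
  B0 = {p0, q0}
  B1 = {p1, p2, q1, q2}
p0 ∈ B0, q0 ∈ B0 → same block
Bisimilar ⇒ trace-equivalent.

traces(P) = traces(Q)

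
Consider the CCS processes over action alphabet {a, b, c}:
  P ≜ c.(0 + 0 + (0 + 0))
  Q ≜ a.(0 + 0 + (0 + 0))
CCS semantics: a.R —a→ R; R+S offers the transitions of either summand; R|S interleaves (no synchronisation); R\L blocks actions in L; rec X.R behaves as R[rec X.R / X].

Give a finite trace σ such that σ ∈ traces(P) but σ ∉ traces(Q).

c

LTS(P): 2 reachable states
  p0 = c.(0 + 0 + (0 + 0)) → -c-> p1
  p1 = 0 + 0 + (0 + 0) → stopped
LTS(Q): 2 reachable states
  q0 = a.(0 + 0 + (0 + 0)) → -a-> q1
  q1 = 0 + 0 + (0 + 0) → stopped
Trace ⟨c⟩ through P, begin at {p0}:
  after c @ step 1: {p1}
  — P admits the full trace.
Trace ⟨c⟩ through Q, begin at {q0}:
  after c @ step 1: ∅  — Q cannot continue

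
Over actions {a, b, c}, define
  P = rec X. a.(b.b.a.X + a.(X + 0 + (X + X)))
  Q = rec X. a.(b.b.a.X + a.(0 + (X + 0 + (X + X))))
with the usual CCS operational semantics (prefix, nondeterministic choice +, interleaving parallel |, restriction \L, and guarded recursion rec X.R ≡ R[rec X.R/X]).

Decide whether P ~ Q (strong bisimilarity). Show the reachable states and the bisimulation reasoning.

bisimilar

P's transition system — 5 states:
  m0 = rec X. a.(b.b.a.X + a.(X + 0 + (X + X))) has moves -a-> m1
  m1 = b.b.a.(rec X. a.(b.b.a.X + a.(X + 0 + (X + X)))) + a.((rec X. a.(b.b.a.X + a.(X + 0 + (X + X)))) + 0 + ((rec X. a.(b.b.a.X + a.(X + 0 + (X + X)))) + (rec X. a.(b.b.a.X + a.(X + 0 + (X + X)))))) has moves -a-> m2, -b-> m3
  m2 = (rec X. a.(b.b.a.X + a.(X + 0 + (X + X)))) + 0 + ((rec X. a.(b.b.a.X + a.(X + 0 + (X + X)))) + (rec X. a.(b.b.a.X + a.(X + 0 + (X + X))))) has moves -a-> m1
  m3 = b.a.(rec X. a.(b.b.a.X + a.(X + 0 + (X + X)))) has moves -b-> m4
  m4 = a.(rec X. a.(b.b.a.X + a.(X + 0 + (X + X)))) has moves -a-> m0
Q's transition system — 5 states:
  n0 = rec X. a.(b.b.a.X + a.(0 + (X + 0 + (X + X)))) has moves -a-> n1
  n1 = b.b.a.(rec X. a.(b.b.a.X + a.(0 + (X + 0 + (X + X))))) + a.(0 + ((rec X. a.(b.b.a.X + a.(0 + (X + 0 + (X + X))))) + 0 + ((rec X. a.(b.b.a.X + a.(0 + (X + 0 + (X + X))))) + (rec X. a.(b.b.a.X + a.(0 + (X + 0 + (X + X)))))))) has moves -a-> n2, -b-> n3
  n2 = 0 + ((rec X. a.(b.b.a.X + a.(0 + (X + 0 + (X + X))))) + 0 + ((rec X. a.(b.b.a.X + a.(0 + (X + 0 + (X + X))))) + (rec X. a.(b.b.a.X + a.(0 + (X + 0 + (X + X))))))) has moves -a-> n1
  n3 = b.a.(rec X. a.(b.b.a.X + a.(0 + (X + 0 + (X + X))))) has moves -b-> n4
  n4 = a.(rec X. a.(b.b.a.X + a.(0 + (X + 0 + (X + X))))) has moves -a-> n0
Partition-refinement fixed point:
  B0 = {m0, m2, n0, n2}
  B1 = {m1, n1}
  B2 = {m3, n3}
  B3 = {m4, n4}
m0 ∈ B0, n0 ∈ B0 → same block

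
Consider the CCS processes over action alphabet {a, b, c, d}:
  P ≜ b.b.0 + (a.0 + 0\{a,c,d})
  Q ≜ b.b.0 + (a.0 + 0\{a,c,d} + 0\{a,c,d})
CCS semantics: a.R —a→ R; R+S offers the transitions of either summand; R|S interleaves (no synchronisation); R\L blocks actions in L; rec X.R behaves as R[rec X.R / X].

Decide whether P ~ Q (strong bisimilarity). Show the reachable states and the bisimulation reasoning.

YES

P's transition system — 3 states:
  p0 = b.b.0 + (a.0 + 0\{a,c,d}) | --a--▸ p1, --b--▸ p2
  p1 = 0 | (no moves)
  p2 = b.0 | --b--▸ p1
Q's transition system — 3 states:
  q0 = b.b.0 + (a.0 + 0\{a,c,d} + 0\{a,c,d}) | --a--▸ q1, --b--▸ q2
  q1 = 0 | (no moves)
  q2 = b.0 | --b--▸ q1
Partition-refinement fixed point:
  B0 = {p0, q0}
  B1 = {p1, q1}
  B2 = {p2, q2}
p0 ∈ B0, q0 ∈ B0 → same block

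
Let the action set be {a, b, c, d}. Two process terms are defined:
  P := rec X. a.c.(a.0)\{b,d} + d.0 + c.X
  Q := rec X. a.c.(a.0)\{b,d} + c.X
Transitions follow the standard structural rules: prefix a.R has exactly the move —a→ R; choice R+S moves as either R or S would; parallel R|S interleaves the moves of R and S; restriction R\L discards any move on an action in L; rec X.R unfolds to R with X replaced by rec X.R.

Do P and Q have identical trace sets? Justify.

trace-distinct — witness ⟨d⟩

LTS(P): 5 reachable states
  u0 = rec X. a.c.(a.0)\{b,d} + d.0 + c.X has moves —a→ u1, —c→ u0, —d→ u2
  u1 = c.(a.0)\{b,d} has moves —c→ u3
  u2 = 0 has moves (no moves)
  u3 = (a.0)\{b,d} has moves —a→ u4
  u4 = 0\{b,d} has moves (no moves)
LTS(Q): 4 reachable states
  v0 = rec X. a.c.(a.0)\{b,d} + c.X has moves —a→ v1, —c→ v0
  v1 = c.(a.0)\{b,d} has moves —c→ v2
  v2 = (a.0)\{b,d} has moves —a→ v3
  v3 = 0\{b,d} has moves (no moves)
Executing d from P (initial set {u0}):
  after d @ step 1: {u2}
  ✓ P
Executing d from Q (initial set {v0}):
  after d @ step 1: ∅  — Q cannot continue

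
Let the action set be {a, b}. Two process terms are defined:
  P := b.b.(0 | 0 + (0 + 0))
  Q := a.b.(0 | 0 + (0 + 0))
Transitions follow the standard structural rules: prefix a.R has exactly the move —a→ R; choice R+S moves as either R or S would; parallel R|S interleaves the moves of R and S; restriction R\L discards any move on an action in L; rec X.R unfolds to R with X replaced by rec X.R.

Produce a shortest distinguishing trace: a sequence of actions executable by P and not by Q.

b

LTS(P): 3 reachable states
  s0 = b.b.(0 | 0 + (0 + 0)) | =b=> s1
  s1 = b.(0 | 0 + (0 + 0)) | =b=> s2
  s2 = 0 | 0 + (0 + 0) | ·
LTS(Q): 3 reachable states
  t0 = a.b.(0 | 0 + (0 + 0)) | =a=> t1
  t1 = b.(0 | 0 + (0 + 0)) | =b=> t2
  t2 = 0 | 0 + (0 + 0) | ·
Trace ⟨b⟩ through P, begin at {s0}:
  [1] b ⇒ {s1}
  — P admits the full trace.
Trace ⟨b⟩ through Q, begin at {t0}:
  [1] b ⇒ no successor for Q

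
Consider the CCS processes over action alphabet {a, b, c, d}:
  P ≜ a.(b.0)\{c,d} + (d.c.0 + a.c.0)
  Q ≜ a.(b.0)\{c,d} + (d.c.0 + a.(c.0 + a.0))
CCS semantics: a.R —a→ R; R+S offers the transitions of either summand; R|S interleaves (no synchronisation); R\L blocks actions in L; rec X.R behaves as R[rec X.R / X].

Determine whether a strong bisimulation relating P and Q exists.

P's transition system — 5 states:
  m0 = a.(b.0)\{c,d} + (d.c.0 + a.c.0) | —a→ m1, —a→ m2, —d→ m2
  m1 = (b.0)\{c,d} | —b→ m3
  m2 = c.0 | —c→ m4
  m3 = 0\{c,d} | stopped
  m4 = 0 | stopped
Q's transition system — 6 states:
  n0 = a.(b.0)\{c,d} + (d.c.0 + a.(c.0 + a.0)) | —a→ n1, —a→ n2, —d→ n3
  n1 = (b.0)\{c,d} | —b→ n4
  n2 = c.0 + a.0 | —a→ n5, —c→ n5
  n3 = c.0 | —c→ n5
  n4 = 0\{c,d} | stopped
  n5 = 0 | stopped
Coarsest stable partition (strong bisimilarity classes):
  B0 = {m0}
  B1 = {m2, n3}
  B2 = {m3, m4, n4, n5}
  B3 = {m1, n1}
  B4 = {n0}
  B5 = {n2}
m0 ∈ B0, n0 ∈ B4 → different blocks

not bisimilar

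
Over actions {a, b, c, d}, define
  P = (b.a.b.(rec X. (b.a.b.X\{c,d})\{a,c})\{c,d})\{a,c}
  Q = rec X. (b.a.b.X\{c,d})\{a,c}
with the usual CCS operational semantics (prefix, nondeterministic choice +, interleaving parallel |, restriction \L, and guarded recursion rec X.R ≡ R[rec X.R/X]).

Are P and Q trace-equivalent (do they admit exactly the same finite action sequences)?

YES

Reachable graph of P (2 states):
  u0 = (b.a.b.(rec X. (b.a.b.X\{c,d})\{a,c})\{c,d})\{a,c} | -b-> u1
  u1 = (a.b.(rec X. (b.a.b.X\{c,d})\{a,c})\{c,d})\{a,c} | ·
Reachable graph of Q (2 states):
  v0 = rec X. (b.a.b.X\{c,d})\{a,c} | -b-> v1
  v1 = (a.b.(rec X. (b.a.b.X\{c,d})\{a,c})\{c,d})\{a,c} | ·
Bisimilarity quotient blocks:
  B0 = {u0, v0}
  B1 = {u1, v1}
u0 ∈ B0, v0 ∈ B0 → same block
Bisimilar ⇒ trace-equivalent.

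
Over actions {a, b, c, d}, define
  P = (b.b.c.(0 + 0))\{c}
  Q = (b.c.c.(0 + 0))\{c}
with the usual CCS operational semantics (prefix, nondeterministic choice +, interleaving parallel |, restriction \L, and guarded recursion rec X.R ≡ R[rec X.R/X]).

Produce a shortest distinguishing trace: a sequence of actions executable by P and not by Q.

bb

Reachable graph of P (3 states):
  p0 = (b.b.c.(0 + 0))\{c} has moves -b-> p1
  p1 = (b.c.(0 + 0))\{c} has moves -b-> p2
  p2 = (c.(0 + 0))\{c} has moves (no moves)
Reachable graph of Q (2 states):
  q0 = (b.c.c.(0 + 0))\{c} has moves -b-> q1
  q1 = (c.c.(0 + 0))\{c} has moves (no moves)
Executing bb from P (initial set {p0}):
  step 1 (b): {p1}
  step 2 (b): {p2}
  — P admits the full trace.
Executing bb from Q (initial set {q0}):
  step 1 (b): {q1}
  step 2 (b): ∅ (Q stuck)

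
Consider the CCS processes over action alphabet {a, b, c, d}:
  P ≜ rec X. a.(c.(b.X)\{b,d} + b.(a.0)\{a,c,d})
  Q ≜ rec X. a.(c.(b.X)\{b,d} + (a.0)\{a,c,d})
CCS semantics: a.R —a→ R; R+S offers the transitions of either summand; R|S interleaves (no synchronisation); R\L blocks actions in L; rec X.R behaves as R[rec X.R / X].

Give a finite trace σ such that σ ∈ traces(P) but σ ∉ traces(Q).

P's transition system — 4 states:
  s0 = rec X. a.(c.(b.X)\{b,d} + b.(a.0)\{a,c,d}) :: —a→ s1
  s1 = c.(b.(rec X. a.(c.(b.X)\{b,d} + b.(a.0)\{a,c,d})))\{b,d} + b.(a.0)\{a,c,d} :: —b→ s2, —c→ s3
  s2 = (a.0)\{a,c,d} :: stopped
  s3 = (b.(rec X. a.(c.(b.X)\{b,d} + b.(a.0)\{a,c,d})))\{b,d} :: stopped
Q's transition system — 3 states:
  t0 = rec X. a.(c.(b.X)\{b,d} + (a.0)\{a,c,d}) :: —a→ t1
  t1 = c.(b.(rec X. a.(c.(b.X)\{b,d} + (a.0)\{a,c,d})))\{b,d} + (a.0)\{a,c,d} :: —c→ t2
  t2 = (b.(rec X. a.(c.(b.X)\{b,d} + (a.0)\{a,c,d})))\{b,d} :: stopped
Trace ⟨ab⟩ through P, begin at {s0}:
  after a @ step 1: {s1}
  after b @ step 2: {s2}
  P completes σ.
Trace ⟨ab⟩ through Q, begin at {t0}:
  after a @ step 1: {t1}
  after b @ step 2: no successor for Q

ab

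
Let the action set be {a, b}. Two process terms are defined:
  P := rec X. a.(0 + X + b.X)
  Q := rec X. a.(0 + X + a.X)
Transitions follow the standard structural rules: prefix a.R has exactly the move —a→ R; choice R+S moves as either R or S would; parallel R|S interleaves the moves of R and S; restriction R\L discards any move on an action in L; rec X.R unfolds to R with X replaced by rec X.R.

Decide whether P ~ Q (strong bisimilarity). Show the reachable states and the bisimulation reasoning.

Reachable graph of P (2 states):
  s0 = rec X. a.(0 + X + b.X) | ··a··> s1
  s1 = 0 + (rec X. a.(0 + X + b.X)) + b.(rec X. a.(0 + X + b.X)) | ··a··> s1, ··b··> s0
Reachable graph of Q (2 states):
  t0 = rec X. a.(0 + X + a.X) | ··a··> t1
  t1 = 0 + (rec X. a.(0 + X + a.X)) + a.(rec X. a.(0 + X + a.X)) | ··a··> t0, ··a··> t1
Coarsest stable partition (strong bisimilarity classes):
  B0 = {s0}
  B1 = {s1}
  B2 = {t0, t1}
s0 ∈ B0, t0 ∈ B2 → different blocks

NO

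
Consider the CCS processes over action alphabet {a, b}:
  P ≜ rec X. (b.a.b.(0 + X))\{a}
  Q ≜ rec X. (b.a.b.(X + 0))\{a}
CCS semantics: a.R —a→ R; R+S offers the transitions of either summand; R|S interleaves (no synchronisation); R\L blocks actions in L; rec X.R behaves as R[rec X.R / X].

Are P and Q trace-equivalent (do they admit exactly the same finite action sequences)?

LTS(P): 2 reachable states
  m0 = rec X. (b.a.b.(0 + X))\{a} has moves —b→ m1
  m1 = (a.b.(0 + (rec X. (b.a.b.(0 + X))\{a})))\{a} has moves stopped
LTS(Q): 2 reachable states
  n0 = rec X. (b.a.b.(X + 0))\{a} has moves —b→ n1
  n1 = (a.b.((rec X. (b.a.b.(X + 0))\{a}) + 0))\{a} has moves stopped
Bisimilarity quotient blocks:
  B0 = {m0, n0}
  B1 = {m1, n1}
m0 ∈ B0, n0 ∈ B0 → same block
Bisimilar ⇒ trace-equivalent.

YES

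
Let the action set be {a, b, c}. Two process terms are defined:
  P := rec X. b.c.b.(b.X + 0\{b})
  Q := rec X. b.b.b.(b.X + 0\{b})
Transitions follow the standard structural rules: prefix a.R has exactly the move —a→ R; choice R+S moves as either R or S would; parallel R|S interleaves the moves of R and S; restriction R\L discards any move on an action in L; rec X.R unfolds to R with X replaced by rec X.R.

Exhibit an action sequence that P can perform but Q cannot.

bc

P's transition system — 4 states:
  m0 = rec X. b.c.b.(b.X + 0\{b}) has moves —b→ m1
  m1 = c.b.(b.(rec X. b.c.b.(b.X + 0\{b})) + 0\{b}) has moves —c→ m2
  m2 = b.(b.(rec X. b.c.b.(b.X + 0\{b})) + 0\{b}) has moves —b→ m3
  m3 = b.(rec X. b.c.b.(b.X + 0\{b})) + 0\{b} has moves —b→ m0
Q's transition system — 4 states:
  n0 = rec X. b.b.b.(b.X + 0\{b}) has moves —b→ n1
  n1 = b.b.(b.(rec X. b.b.b.(b.X + 0\{b})) + 0\{b}) has moves —b→ n2
  n2 = b.(b.(rec X. b.b.b.(b.X + 0\{b})) + 0\{b}) has moves —b→ n3
  n3 = b.(rec X. b.b.b.(b.X + 0\{b})) + 0\{b} has moves —b→ n0
Run σ = ⟨bc⟩ on P: start {m0}
  after b @ step 1: {m1}
  after c @ step 2: {m2}
  ✓ P
Run σ = ⟨bc⟩ on Q: start {n0}
  after b @ step 1: {n1}
  after c @ step 2: ∅ (Q stuck)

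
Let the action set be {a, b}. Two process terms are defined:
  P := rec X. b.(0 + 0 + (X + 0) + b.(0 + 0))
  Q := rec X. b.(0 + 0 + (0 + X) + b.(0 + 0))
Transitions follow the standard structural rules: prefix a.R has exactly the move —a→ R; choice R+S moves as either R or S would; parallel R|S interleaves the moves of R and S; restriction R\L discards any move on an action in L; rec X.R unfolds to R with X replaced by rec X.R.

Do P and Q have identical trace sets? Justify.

traces(P) = traces(Q)

P's transition system — 3 states:
  m0 = rec X. b.(0 + 0 + (X + 0) + b.(0 + 0)) :: ··b··> m1
  m1 = 0 + 0 + ((rec X. b.(0 + 0 + (X + 0) + b.(0 + 0))) + 0) + b.(0 + 0) :: ··b··> m1, ··b··> m2
  m2 = 0 + 0 :: deadlocked
Q's transition system — 3 states:
  n0 = rec X. b.(0 + 0 + (0 + X) + b.(0 + 0)) :: ··b··> n1
  n1 = 0 + 0 + (0 + (rec X. b.(0 + 0 + (0 + X) + b.(0 + 0)))) + b.(0 + 0) :: ··b··> n1, ··b··> n2
  n2 = 0 + 0 :: deadlocked
Coarsest stable partition (strong bisimilarity classes):
  B0 = {m0, n0}
  B1 = {m1, n1}
  B2 = {m2, n2}
m0 ∈ B0, n0 ∈ B0 → same block
Bisimilar ⇒ trace-equivalent.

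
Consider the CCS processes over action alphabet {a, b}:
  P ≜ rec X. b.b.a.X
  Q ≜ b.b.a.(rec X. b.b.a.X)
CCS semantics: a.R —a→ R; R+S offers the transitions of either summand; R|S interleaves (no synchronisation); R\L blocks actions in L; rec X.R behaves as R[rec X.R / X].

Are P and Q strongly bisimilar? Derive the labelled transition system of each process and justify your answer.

YES

P's transition system — 3 states:
  p0 = rec X. b.b.a.X has moves ··b··> p1
  p1 = b.a.(rec X. b.b.a.X) has moves ··b··> p2
  p2 = a.(rec X. b.b.a.X) has moves ··a··> p0
Q's transition system — 4 states:
  q0 = b.b.a.(rec X. b.b.a.X) has moves ··b··> q1
  q1 = b.a.(rec X. b.b.a.X) has moves ··b··> q2
  q2 = a.(rec X. b.b.a.X) has moves ··a··> q3
  q3 = rec X. b.b.a.X has moves ··b··> q1
Partition-refinement fixed point:
  B0 = {p0, q0, q3}
  B1 = {p1, q1}
  B2 = {p2, q2}
p0 ∈ B0, q0 ∈ B0 → same block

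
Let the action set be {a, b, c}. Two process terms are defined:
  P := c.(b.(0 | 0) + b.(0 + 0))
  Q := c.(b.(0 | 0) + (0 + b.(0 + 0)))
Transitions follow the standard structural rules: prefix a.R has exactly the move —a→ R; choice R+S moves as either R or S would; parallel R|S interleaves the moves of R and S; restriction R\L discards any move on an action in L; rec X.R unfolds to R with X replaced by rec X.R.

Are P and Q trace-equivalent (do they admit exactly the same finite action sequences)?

LTS(P): 4 reachable states
  p0 = c.(b.(0 | 0) + b.(0 + 0)) | —c→ p1
  p1 = b.(0 | 0) + b.(0 + 0) | —b→ p2, —b→ p3
  p2 = 0 + 0 | ∅
  p3 = 0 | 0 | ∅
LTS(Q): 4 reachable states
  q0 = c.(b.(0 | 0) + (0 + b.(0 + 0))) | —c→ q1
  q1 = b.(0 | 0) + (0 + b.(0 + 0)) | —b→ q2, —b→ q3
  q2 = 0 + 0 | ∅
  q3 = 0 | 0 | ∅
Bisimilarity quotient blocks:
  B0 = {p0, q0}
  B1 = {p1, q1}
  B2 = {p2, p3, q2, q3}
p0 ∈ B0, q0 ∈ B0 → same block
Bisimilar ⇒ trace-equivalent.

YES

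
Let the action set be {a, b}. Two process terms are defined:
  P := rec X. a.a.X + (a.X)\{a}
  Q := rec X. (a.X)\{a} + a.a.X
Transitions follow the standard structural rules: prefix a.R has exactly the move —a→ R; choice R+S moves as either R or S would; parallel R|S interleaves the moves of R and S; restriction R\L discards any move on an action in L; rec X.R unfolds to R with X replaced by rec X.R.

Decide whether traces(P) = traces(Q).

P's transition system — 2 states:
  s0 = rec X. a.a.X + (a.X)\{a} has moves --a--▸ s1
  s1 = a.(rec X. a.a.X + (a.X)\{a}) has moves --a--▸ s0
Q's transition system — 2 states:
  t0 = rec X. (a.X)\{a} + a.a.X has moves --a--▸ t1
  t1 = a.(rec X. (a.X)\{a} + a.a.X) has moves --a--▸ t0
Bisimilarity quotient blocks:
  B0 = {s0, s1, t0, t1}
s0 ∈ B0, t0 ∈ B0 → same block
Bisimilar ⇒ trace-equivalent.

trace-equivalent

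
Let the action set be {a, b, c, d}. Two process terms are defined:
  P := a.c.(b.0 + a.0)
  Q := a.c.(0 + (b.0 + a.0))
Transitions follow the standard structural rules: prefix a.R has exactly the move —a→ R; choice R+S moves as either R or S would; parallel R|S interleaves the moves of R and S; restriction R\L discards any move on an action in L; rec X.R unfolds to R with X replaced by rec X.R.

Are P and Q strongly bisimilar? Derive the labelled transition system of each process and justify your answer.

P's transition system — 4 states:
  s0 = a.c.(b.0 + a.0) :: ··a··> s1
  s1 = c.(b.0 + a.0) :: ··c··> s2
  s2 = b.0 + a.0 :: ··a··> s3, ··b··> s3
  s3 = 0 :: deadlocked
Q's transition system — 4 states:
  t0 = a.c.(0 + (b.0 + a.0)) :: ··a··> t1
  t1 = c.(0 + (b.0 + a.0)) :: ··c··> t2
  t2 = 0 + (b.0 + a.0) :: ··a··> t3, ··b··> t3
  t3 = 0 :: deadlocked
Coarsest stable partition (strong bisimilarity classes):
  B0 = {s0, t0}
  B1 = {s1, t1}
  B2 = {s2, t2}
  B3 = {s3, t3}
s0 ∈ B0, t0 ∈ B0 → same block

bisimilar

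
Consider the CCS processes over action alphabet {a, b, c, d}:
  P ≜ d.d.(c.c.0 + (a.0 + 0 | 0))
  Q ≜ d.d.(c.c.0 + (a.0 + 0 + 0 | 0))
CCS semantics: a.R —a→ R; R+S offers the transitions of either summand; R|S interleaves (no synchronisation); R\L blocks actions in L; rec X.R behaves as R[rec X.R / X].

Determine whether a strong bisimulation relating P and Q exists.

P's transition system — 5 states:
  p0 = d.d.(c.c.0 + (a.0 + 0 | 0)) :: ··d··> p1
  p1 = d.(c.c.0 + (a.0 + 0 | 0)) :: ··d··> p2
  p2 = c.c.0 + (a.0 + 0 | 0) :: ··a··> p3, ··c··> p4
  p3 = 0 :: stopped
  p4 = c.0 :: ··c··> p3
Q's transition system — 5 states:
  q0 = d.d.(c.c.0 + (a.0 + 0 + 0 | 0)) :: ··d··> q1
  q1 = d.(c.c.0 + (a.0 + 0 + 0 | 0)) :: ··d··> q2
  q2 = c.c.0 + (a.0 + 0 + 0 | 0) :: ··a··> q3, ··c··> q4
  q3 = 0 :: stopped
  q4 = c.0 :: ··c··> q3
Coarsest stable partition (strong bisimilarity classes):
  B0 = {p0, q0}
  B1 = {p1, q1}
  B2 = {p2, q2}
  B3 = {p3, q3}
  B4 = {p4, q4}
p0 ∈ B0, q0 ∈ B0 → same block

YES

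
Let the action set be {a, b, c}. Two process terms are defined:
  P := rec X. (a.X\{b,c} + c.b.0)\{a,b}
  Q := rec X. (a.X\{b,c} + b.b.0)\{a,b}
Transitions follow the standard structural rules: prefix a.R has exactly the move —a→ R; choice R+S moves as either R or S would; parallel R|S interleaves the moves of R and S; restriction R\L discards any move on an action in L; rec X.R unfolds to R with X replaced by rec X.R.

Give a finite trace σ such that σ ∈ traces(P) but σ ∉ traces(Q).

c

P's transition system — 2 states:
  s0 = rec X. (a.X\{b,c} + c.b.0)\{a,b} → =c=> s1
  s1 = (b.0)\{a,b} → stopped
Q's transition system — 1 states:
  t0 = rec X. (a.X\{b,c} + b.b.0)\{a,b} → stopped
Run σ = ⟨c⟩ on P: start {s0}
  after c @ step 1: {s1}
  P completes σ.
Run σ = ⟨c⟩ on Q: start {t0}
  after c @ step 1: no successor for Q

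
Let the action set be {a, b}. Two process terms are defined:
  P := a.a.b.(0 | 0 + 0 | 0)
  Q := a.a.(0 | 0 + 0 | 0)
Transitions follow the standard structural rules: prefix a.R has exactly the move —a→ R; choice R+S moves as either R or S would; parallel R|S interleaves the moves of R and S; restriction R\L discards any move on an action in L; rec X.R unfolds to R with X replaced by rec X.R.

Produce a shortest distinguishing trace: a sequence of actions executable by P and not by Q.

LTS(P): 4 reachable states
  u0 = a.a.b.(0 | 0 + 0 | 0) has moves ··a··> u1
  u1 = a.b.(0 | 0 + 0 | 0) has moves ··a··> u2
  u2 = b.(0 | 0 + 0 | 0) has moves ··b··> u3
  u3 = 0 | 0 + 0 | 0 has moves ·
LTS(Q): 3 reachable states
  v0 = a.a.(0 | 0 + 0 | 0) has moves ··a··> v1
  v1 = a.(0 | 0 + 0 | 0) has moves ··a··> v2
  v2 = 0 | 0 + 0 | 0 has moves ·
Trace ⟨aab⟩ through P, begin at {u0}:
  after a @ step 1: {u1}
  after a @ step 2: {u2}
  after b @ step 3: {u3}
  — P admits the full trace.
Trace ⟨aab⟩ through Q, begin at {v0}:
  after a @ step 1: {v1}
  after a @ step 2: {v2}
  after b @ step 3: no successor for Q

aab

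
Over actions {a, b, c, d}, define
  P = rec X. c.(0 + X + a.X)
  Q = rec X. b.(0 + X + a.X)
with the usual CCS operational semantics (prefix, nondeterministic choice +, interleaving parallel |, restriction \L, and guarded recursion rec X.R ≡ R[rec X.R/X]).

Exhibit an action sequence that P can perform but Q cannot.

LTS(P): 2 reachable states
  s0 = rec X. c.(0 + X + a.X) → --c--▸ s1
  s1 = 0 + (rec X. c.(0 + X + a.X)) + a.(rec X. c.(0 + X + a.X)) → --a--▸ s0, --c--▸ s1
LTS(Q): 2 reachable states
  t0 = rec X. b.(0 + X + a.X) → --b--▸ t1
  t1 = 0 + (rec X. b.(0 + X + a.X)) + a.(rec X. b.(0 + X + a.X)) → --a--▸ t0, --b--▸ t1
Executing c from P (initial set {s0}):
  after c @ step 1: {s1}
  ✓ P
Executing c from Q (initial set {t0}):
  after c @ step 1: ∅  — Q cannot continue

c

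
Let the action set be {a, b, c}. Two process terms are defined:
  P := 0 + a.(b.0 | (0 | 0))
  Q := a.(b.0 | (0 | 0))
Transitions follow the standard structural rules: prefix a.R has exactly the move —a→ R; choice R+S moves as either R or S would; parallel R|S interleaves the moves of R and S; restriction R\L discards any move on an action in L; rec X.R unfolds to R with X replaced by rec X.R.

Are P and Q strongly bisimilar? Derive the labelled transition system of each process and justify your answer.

Reachable graph of P (3 states):
  s0 = 0 + a.(b.0 | (0 | 0)) | --a--▸ s1
  s1 = b.0 | (0 | 0) | --b--▸ s2
  s2 = 0 | (0 | 0) | deadlocked
Reachable graph of Q (3 states):
  t0 = a.(b.0 | (0 | 0)) | --a--▸ t1
  t1 = b.0 | (0 | 0) | --b--▸ t2
  t2 = 0 | (0 | 0) | deadlocked
Coarsest stable partition (strong bisimilarity classes):
  B0 = {s0, t0}
  B1 = {s1, t1}
  B2 = {s2, t2}
s0 ∈ B0, t0 ∈ B0 → same block

bisimilar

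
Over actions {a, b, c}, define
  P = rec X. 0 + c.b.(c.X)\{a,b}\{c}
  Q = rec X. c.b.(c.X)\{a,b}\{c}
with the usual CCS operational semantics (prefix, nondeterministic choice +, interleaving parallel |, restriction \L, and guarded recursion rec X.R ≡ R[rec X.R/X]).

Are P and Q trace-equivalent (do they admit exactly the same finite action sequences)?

P's transition system — 3 states:
  p0 = rec X. 0 + c.b.(c.X)\{a,b}\{c} has moves -c-> p1
  p1 = b.(c.(rec X. 0 + c.b.(c.X)\{a,b}\{c}))\{a,b}\{c} has moves -b-> p2
  p2 = (c.(rec X. 0 + c.b.(c.X)\{a,b}\{c}))\{a,b}\{c} has moves (no moves)
Q's transition system — 3 states:
  q0 = rec X. c.b.(c.X)\{a,b}\{c} has moves -c-> q1
  q1 = b.(c.(rec X. c.b.(c.X)\{a,b}\{c}))\{a,b}\{c} has moves -b-> q2
  q2 = (c.(rec X. c.b.(c.X)\{a,b}\{c}))\{a,b}\{c} has moves (no moves)
Bisimilarity quotient blocks:
  B0 = {p0, q0}
  B1 = {p1, q1}
  B2 = {p2, q2}
p0 ∈ B0, q0 ∈ B0 → same block
Bisimilar ⇒ trace-equivalent.

YES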